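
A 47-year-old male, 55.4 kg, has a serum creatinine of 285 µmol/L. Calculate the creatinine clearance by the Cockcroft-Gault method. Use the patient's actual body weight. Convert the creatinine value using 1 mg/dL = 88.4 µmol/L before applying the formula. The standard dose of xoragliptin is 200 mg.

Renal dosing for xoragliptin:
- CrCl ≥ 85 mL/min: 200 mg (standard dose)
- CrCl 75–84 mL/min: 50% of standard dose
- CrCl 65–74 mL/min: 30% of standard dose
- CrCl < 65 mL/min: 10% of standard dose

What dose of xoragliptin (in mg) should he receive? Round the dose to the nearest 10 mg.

20 mg

SCr = 285 / 88.4 = 3.224 mg/dL
CrCl = (140 − 47) × 55.4 / (72 × 3.224) = 5152.2 / 232.13 ≈ 22.2 mL/min
CrCl ≈ 22 mL/min → bracket < 65 mL/min.
10% of 200 mg = 20 mg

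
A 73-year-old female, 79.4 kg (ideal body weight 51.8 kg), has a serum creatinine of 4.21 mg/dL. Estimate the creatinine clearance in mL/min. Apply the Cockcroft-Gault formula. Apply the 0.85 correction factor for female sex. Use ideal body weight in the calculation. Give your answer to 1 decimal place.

9.7 mL/min

CrCl = (140 − 73) × 51.8 / (72 × 4.21) × 0.85 = 3470.6 / 303.12 × 0.85 ≈ 9.7 mL/min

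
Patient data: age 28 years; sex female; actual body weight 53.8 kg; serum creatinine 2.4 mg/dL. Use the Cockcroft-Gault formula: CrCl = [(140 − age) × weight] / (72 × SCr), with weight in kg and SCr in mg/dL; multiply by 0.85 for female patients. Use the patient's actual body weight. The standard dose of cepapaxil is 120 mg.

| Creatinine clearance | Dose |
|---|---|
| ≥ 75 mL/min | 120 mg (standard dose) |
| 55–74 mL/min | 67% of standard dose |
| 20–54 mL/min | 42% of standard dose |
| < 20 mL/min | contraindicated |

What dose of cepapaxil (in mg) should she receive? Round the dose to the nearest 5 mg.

50 mg

CrCl = (140 − 28) × 53.8 / (72 × 2.4) × 0.85 = 6025.6 / 172.80 × 0.85 ≈ 29.6 mL/min
CrCl ≈ 30 mL/min → bracket 20–54 mL/min.
42% of 120 mg = 50.4 mg → 50 mg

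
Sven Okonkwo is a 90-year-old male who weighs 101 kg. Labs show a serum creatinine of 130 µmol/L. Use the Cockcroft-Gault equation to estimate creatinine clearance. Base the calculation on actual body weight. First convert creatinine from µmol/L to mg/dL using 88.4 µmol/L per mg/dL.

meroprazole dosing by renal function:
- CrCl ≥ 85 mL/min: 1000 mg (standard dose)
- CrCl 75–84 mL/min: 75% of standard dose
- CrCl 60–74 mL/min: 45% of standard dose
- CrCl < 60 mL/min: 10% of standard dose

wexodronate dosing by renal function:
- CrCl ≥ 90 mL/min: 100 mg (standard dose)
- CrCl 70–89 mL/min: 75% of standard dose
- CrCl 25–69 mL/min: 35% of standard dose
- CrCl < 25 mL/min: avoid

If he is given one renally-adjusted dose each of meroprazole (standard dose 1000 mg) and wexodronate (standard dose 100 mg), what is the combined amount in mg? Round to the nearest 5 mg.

135 mg

SCr = 130 / 88.4 = 1.471 mg/dL
CrCl = (140 − 90) × 101 / (72 × 1.471) = 5050.0 / 105.91 ≈ 47.7 mL/min
CrCl ≈ 48 mL/min.
meroprazole: < 60 mL/min → 10% of 1000 mg = 100 mg.
wexodronate: 25–69 mL/min → 35% of 100 mg = 35 mg.
Total = 100 + 35 = 135 mg.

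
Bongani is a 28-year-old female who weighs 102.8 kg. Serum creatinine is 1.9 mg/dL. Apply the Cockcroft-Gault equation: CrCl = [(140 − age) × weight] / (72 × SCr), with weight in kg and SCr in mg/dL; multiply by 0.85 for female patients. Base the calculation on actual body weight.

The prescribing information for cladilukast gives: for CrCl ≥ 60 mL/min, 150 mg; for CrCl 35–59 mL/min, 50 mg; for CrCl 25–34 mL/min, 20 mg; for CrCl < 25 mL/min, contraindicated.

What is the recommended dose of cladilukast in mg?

150 mg

CrCl = (140 − 28) × 102.8 / (72 × 1.9) × 0.85 = 11513.6 / 136.80 × 0.85 ≈ 71.5 mL/min
CrCl ≈ 72 mL/min → bracket ≥ 60 mL/min.
Dose for this bracket: 150 mg.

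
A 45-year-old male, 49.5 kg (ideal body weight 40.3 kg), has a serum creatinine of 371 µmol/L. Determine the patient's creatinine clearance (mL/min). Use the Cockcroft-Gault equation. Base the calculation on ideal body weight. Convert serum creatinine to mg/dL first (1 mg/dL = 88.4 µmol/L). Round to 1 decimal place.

SCr = 371 / 88.4 = 4.197 mg/dL
CrCl = (140 − 45) × 40.3 / (72 × 4.197) = 3828.5 / 302.18 ≈ 12.7 mL/min

12.7 mL/min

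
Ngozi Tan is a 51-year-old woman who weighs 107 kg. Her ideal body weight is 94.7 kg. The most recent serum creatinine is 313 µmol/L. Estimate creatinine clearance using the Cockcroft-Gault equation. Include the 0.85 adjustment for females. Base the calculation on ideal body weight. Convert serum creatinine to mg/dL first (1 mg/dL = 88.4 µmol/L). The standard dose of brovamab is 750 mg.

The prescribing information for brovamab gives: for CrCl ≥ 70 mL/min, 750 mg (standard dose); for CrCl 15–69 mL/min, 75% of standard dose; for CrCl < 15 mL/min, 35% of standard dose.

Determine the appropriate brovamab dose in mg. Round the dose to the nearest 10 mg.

560 mg

SCr = 313 / 88.4 = 3.541 mg/dL
CrCl = (140 − 51) × 94.7 / (72 × 3.541) × 0.85 = 8428.3 / 254.95 × 0.85 ≈ 28.1 mL/min
CrCl ≈ 28 mL/min → bracket 15–69 mL/min.
75% of 750 mg = 562.5 mg → 560 mg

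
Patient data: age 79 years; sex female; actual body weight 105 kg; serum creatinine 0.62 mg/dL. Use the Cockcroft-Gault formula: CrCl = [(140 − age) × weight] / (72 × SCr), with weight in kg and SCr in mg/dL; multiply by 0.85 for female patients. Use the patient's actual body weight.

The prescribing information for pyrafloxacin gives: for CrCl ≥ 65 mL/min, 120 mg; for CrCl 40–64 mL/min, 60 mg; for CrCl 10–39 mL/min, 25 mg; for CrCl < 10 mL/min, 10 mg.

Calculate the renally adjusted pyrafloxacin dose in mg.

120 mg

CrCl = (140 − 79) × 105 / (72 × 0.62) × 0.85 = 6405.0 / 44.64 × 0.85 ≈ 122.0 mL/min
CrCl ≈ 122 mL/min → bracket ≥ 65 mL/min.
Dose for this bracket: 120 mg.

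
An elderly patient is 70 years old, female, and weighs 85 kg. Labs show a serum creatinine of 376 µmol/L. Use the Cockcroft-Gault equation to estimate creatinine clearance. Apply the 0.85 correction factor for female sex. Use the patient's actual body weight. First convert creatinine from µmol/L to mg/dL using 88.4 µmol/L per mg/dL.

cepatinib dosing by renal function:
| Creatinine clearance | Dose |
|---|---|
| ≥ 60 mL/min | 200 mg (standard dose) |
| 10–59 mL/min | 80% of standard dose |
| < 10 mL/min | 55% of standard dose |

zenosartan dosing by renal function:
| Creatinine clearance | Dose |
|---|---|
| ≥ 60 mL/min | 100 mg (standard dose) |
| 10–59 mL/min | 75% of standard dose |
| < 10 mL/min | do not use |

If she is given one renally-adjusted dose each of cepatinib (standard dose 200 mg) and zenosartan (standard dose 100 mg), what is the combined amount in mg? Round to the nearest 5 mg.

235 mg

SCr = 376 / 88.4 = 4.253 mg/dL
CrCl = (140 − 70) × 85 / (72 × 4.253) × 0.85 = 5950.0 / 306.22 × 0.85 ≈ 16.5 mL/min
CrCl ≈ 17 mL/min.
cepatinib: 10–59 mL/min → 80% of 200 mg = 160 mg.
zenosartan: 10–59 mL/min → 75% of 100 mg = 75 mg.
Total = 160 + 75 = 235 mg.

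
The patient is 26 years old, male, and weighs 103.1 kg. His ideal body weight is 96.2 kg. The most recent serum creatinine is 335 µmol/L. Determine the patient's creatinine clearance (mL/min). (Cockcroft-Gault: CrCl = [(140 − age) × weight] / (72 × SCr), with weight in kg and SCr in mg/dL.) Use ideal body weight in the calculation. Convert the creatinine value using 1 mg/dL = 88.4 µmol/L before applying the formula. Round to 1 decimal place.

SCr = 335 / 88.4 = 3.79 mg/dL
CrCl = (140 − 26) × 96.2 / (72 × 3.79) = 10966.8 / 272.88 ≈ 40.2 mL/min

40.2 mL/min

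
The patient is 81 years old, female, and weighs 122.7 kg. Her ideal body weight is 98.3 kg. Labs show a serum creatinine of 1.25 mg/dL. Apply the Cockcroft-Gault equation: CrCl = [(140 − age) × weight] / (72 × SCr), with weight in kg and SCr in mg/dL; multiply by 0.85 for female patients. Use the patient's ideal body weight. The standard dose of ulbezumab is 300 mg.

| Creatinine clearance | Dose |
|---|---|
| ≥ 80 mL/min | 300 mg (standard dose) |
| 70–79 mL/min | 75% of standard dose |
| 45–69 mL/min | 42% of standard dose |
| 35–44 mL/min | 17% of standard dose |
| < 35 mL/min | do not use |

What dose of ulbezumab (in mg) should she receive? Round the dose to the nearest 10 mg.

130 mg

CrCl = (140 − 81) × 98.3 / (72 × 1.25) × 0.85 = 5799.7 / 90.00 × 0.85 ≈ 54.8 mL/min
CrCl ≈ 55 mL/min → bracket 45–69 mL/min.
42% of 300 mg = 126 mg → 130 mg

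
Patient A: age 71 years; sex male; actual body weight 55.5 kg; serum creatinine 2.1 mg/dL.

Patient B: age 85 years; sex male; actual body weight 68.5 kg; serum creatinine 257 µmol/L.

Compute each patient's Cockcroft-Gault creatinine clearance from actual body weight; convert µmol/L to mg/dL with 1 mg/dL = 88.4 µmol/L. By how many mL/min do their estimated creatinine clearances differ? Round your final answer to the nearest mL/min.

7 mL/min

Patient A: CrCl = (140 − 71) × 55.5 / (72 × 2.1) = 3829.5 / 151.20 ≈ 25.3 mL/min
Patient B: SCr = 257 / 88.4 = 2.907 mg/dL
Patient B: CrCl = (140 − 85) × 68.5 / (72 × 2.907) = 3767.5 / 209.30 ≈ 18.0 mL/min
|25.3 − 18.0| = 7.3 mL/min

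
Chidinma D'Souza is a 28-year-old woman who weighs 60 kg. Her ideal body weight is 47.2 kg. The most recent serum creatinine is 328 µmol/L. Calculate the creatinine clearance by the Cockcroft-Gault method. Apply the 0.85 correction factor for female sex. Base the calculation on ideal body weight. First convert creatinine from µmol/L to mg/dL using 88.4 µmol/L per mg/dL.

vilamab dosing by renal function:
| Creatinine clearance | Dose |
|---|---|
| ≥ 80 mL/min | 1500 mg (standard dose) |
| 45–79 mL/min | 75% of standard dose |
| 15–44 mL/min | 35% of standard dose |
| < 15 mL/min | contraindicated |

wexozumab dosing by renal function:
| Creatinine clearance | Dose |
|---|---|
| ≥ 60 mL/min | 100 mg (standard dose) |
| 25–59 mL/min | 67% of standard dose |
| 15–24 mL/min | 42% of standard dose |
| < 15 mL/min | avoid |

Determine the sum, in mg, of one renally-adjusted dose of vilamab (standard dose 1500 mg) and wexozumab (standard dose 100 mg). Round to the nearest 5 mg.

SCr = 328 / 88.4 = 3.71 mg/dL
CrCl = (140 − 28) × 47.2 / (72 × 3.71) × 0.85 = 5286.4 / 267.12 × 0.85 ≈ 16.8 mL/min
CrCl ≈ 17 mL/min.
vilamab: 15–44 mL/min → 35% of 1500 mg = 525 mg.
wexozumab: 15–24 mL/min → 42% of 100 mg = 42 mg.
Total = 525 + 42 = 567 mg.

565 mg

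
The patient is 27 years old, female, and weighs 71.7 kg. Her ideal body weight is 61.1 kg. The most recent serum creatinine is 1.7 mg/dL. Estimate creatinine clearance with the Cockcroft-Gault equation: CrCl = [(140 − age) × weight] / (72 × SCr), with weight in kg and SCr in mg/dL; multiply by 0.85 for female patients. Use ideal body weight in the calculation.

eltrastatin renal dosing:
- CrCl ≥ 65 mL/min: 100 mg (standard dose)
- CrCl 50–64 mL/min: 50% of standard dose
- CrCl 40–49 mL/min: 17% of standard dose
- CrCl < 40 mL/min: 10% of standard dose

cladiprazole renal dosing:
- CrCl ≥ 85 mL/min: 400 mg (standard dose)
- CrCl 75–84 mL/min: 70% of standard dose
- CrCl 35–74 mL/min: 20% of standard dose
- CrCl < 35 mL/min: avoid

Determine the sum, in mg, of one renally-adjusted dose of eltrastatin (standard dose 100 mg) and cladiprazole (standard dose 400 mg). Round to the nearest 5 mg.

95 mg

CrCl = (140 − 27) × 61.1 / (72 × 1.7) × 0.85 = 6904.3 / 122.40 × 0.85 ≈ 47.9 mL/min
CrCl ≈ 48 mL/min.
eltrastatin: 40–49 mL/min → 17% of 100 mg = 17 mg.
cladiprazole: 35–74 mL/min → 20% of 400 mg = 80 mg.
Total = 17 + 80 = 97 mg.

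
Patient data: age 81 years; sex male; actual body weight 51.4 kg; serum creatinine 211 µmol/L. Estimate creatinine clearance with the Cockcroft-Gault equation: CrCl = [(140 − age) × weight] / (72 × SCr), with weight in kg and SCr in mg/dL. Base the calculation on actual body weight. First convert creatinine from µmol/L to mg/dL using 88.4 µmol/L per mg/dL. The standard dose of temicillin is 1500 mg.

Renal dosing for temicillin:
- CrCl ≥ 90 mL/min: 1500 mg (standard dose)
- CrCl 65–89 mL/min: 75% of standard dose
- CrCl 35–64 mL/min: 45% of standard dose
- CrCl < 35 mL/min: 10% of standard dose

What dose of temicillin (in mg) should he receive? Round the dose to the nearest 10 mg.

150 mg

SCr = 211 / 88.4 = 2.387 mg/dL
CrCl = (140 − 81) × 51.4 / (72 × 2.387) = 3032.6 / 171.86 ≈ 17.6 mL/min
CrCl ≈ 18 mL/min → bracket < 35 mL/min.
10% of 1500 mg = 150 mg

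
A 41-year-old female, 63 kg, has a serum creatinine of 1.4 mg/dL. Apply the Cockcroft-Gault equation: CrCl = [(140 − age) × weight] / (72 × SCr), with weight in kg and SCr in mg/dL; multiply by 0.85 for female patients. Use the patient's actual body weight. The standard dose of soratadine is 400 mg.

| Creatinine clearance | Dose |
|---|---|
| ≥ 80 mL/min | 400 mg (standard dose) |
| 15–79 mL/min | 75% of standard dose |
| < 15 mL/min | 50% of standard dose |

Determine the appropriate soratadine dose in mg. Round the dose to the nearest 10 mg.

CrCl = (140 − 41) × 63 / (72 × 1.4) × 0.85 = 6237.0 / 100.80 × 0.85 ≈ 52.6 mL/min
CrCl ≈ 53 mL/min → bracket 15–79 mL/min.
75% of 400 mg = 300 mg

300 mg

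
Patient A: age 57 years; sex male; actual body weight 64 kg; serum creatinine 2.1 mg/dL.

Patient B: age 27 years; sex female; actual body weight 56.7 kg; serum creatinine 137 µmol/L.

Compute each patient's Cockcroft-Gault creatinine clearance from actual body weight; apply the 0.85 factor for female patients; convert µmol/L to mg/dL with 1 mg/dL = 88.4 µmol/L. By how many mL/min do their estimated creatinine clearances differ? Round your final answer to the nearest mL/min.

14 mL/min

Patient A: CrCl = (140 − 57) × 64 / (72 × 2.1) = 5312.0 / 151.20 ≈ 35.1 mL/min
Patient B: SCr = 137 / 88.4 = 1.55 mg/dL
Patient B: CrCl = (140 − 27) × 56.7 / (72 × 1.55) × 0.85 = 6407.1 / 111.60 × 0.85 ≈ 48.8 mL/min
|35.1 − 48.8| = 13.7 mL/min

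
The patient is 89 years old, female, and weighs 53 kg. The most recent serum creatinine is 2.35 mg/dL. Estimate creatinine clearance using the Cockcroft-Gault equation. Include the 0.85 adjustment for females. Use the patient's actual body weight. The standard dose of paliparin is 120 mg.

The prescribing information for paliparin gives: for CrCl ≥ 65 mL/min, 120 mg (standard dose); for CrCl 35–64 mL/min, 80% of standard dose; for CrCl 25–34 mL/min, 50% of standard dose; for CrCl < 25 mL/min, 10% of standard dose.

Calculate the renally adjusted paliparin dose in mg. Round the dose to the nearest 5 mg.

CrCl = (140 − 89) × 53 / (72 × 2.35) × 0.85 = 2703.0 / 169.20 × 0.85 ≈ 13.6 mL/min
CrCl ≈ 14 mL/min → bracket < 25 mL/min.
10% of 120 mg = 12 mg → 10 mg

10 mg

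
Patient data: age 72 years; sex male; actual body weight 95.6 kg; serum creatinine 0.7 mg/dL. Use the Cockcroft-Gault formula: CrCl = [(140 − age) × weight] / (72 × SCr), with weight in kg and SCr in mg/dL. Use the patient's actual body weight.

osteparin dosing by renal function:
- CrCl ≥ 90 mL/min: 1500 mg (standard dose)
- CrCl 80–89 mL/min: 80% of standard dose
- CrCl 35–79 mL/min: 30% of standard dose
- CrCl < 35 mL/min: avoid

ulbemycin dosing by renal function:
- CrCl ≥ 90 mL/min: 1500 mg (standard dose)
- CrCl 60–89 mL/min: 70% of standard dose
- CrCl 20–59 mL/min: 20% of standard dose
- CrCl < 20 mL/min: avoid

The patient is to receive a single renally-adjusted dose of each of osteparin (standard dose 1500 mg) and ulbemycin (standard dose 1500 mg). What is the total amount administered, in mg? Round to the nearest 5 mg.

3000 mg

CrCl = (140 − 72) × 95.6 / (72 × 0.7) = 6500.8 / 50.40 ≈ 129.0 mL/min
CrCl ≈ 129 mL/min.
osteparin: ≥ 90 mL/min → 100% of 1500 mg = 1500 mg.
ulbemycin: ≥ 90 mL/min → 100% of 1500 mg = 1500 mg.
Total = 1500 + 1500 = 3000 mg.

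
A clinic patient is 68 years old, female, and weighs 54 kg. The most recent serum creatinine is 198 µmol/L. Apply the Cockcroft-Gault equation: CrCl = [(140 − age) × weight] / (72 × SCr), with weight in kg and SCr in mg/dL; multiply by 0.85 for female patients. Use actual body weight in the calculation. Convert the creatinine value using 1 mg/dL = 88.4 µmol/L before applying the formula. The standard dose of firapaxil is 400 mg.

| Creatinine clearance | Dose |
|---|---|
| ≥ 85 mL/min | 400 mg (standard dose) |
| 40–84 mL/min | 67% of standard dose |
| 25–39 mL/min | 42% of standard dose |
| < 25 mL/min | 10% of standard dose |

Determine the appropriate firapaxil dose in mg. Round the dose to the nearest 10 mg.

SCr = 198 / 88.4 = 2.24 mg/dL
CrCl = (140 − 68) × 54 / (72 × 2.24) × 0.85 = 3888.0 / 161.28 × 0.85 ≈ 20.5 mL/min
CrCl ≈ 20 mL/min → bracket < 25 mL/min.
10% of 400 mg = 40 mg

40 mg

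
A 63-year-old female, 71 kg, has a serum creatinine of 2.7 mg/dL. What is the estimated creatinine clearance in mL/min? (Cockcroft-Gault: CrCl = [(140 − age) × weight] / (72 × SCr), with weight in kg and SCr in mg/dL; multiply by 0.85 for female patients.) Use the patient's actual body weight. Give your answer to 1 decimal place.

CrCl = (140 − 63) × 71 / (72 × 2.7) × 0.85 = 5467.0 / 194.40 × 0.85 ≈ 23.9 mL/min

23.9 mL/min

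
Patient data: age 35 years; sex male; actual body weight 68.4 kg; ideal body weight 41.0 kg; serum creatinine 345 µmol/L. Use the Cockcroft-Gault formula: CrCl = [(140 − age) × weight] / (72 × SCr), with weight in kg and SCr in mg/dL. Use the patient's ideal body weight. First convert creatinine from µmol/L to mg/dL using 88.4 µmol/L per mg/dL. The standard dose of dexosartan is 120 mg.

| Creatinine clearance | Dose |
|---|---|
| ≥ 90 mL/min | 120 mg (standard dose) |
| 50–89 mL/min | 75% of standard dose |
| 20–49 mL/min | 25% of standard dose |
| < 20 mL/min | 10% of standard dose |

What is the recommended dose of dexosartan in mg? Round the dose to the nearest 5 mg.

SCr = 345 / 88.4 = 3.903 mg/dL
CrCl = (140 − 35) × 41 / (72 × 3.903) = 4305.0 / 281.02 ≈ 15.3 mL/min
CrCl ≈ 15 mL/min → bracket < 20 mL/min.
10% of 120 mg = 12 mg → 10 mg

10 mg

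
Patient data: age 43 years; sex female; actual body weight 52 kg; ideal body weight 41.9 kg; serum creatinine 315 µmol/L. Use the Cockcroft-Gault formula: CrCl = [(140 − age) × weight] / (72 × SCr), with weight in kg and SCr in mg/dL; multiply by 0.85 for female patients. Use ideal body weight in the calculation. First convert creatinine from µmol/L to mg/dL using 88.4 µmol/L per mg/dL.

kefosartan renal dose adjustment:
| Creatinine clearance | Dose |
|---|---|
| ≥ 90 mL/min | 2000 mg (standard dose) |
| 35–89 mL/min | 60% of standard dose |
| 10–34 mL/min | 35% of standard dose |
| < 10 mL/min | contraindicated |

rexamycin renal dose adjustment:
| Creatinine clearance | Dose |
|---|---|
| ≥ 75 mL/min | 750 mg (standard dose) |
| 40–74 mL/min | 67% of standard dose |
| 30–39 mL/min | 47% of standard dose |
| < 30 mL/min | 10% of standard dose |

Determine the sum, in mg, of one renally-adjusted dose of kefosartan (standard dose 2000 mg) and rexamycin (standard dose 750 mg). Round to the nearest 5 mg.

SCr = 315 / 88.4 = 3.563 mg/dL
CrCl = (140 − 43) × 41.9 / (72 × 3.563) × 0.85 = 4064.3 / 256.54 × 0.85 ≈ 13.5 mL/min
CrCl ≈ 13 mL/min.
kefosartan: 10–34 mL/min → 35% of 2000 mg = 700 mg.
rexamycin: < 30 mL/min → 10% of 750 mg = 75 mg.
Total = 700 + 75 = 775 mg.

775 mg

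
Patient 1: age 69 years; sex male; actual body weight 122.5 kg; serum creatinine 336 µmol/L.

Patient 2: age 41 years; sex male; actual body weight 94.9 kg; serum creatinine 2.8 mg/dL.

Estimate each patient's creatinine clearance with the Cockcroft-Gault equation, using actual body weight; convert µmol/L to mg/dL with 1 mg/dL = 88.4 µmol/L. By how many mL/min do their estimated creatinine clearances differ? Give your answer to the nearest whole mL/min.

15 mL/min

Patient 1: SCr = 336 / 88.4 = 3.801 mg/dL
Patient 1: CrCl = (140 − 69) × 122.5 / (72 × 3.801) = 8697.5 / 273.67 ≈ 31.8 mL/min
Patient 2: CrCl = (140 − 41) × 94.9 / (72 × 2.8) = 9395.1 / 201.60 ≈ 46.6 mL/min
|31.8 − 46.6| = 14.8 mL/min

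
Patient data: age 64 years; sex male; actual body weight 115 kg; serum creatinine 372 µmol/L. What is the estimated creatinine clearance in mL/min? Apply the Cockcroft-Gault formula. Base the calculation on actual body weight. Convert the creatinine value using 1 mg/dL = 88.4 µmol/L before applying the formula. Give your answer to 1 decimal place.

SCr = 372 / 88.4 = 4.208 mg/dL
CrCl = (140 − 64) × 115 / (72 × 4.208) = 8740.0 / 302.98 ≈ 28.8 mL/min

28.8 mL/min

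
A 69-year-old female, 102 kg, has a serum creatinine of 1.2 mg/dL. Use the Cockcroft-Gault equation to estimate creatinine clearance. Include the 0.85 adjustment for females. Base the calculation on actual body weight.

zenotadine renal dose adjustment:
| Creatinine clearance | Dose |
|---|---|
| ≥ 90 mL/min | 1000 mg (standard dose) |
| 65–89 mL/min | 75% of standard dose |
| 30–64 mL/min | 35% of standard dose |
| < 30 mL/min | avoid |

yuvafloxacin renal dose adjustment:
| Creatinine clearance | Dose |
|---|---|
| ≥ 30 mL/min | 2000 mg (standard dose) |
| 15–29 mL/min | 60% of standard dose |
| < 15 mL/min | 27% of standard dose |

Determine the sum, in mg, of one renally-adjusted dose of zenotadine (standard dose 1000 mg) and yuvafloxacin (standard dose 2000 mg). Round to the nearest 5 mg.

2750 mg

CrCl = (140 − 69) × 102 / (72 × 1.2) × 0.85 = 7242.0 / 86.40 × 0.85 ≈ 71.2 mL/min
CrCl ≈ 71 mL/min.
zenotadine: 65–89 mL/min → 75% of 1000 mg = 750 mg.
yuvafloxacin: ≥ 30 mL/min → 100% of 2000 mg = 2000 mg.
Total = 750 + 2000 = 2750 mg.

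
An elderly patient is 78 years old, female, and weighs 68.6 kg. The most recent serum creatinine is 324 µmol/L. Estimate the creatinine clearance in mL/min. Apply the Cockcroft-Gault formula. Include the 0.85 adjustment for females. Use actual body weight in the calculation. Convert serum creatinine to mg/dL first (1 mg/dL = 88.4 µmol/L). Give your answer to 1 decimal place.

SCr = 324 / 88.4 = 3.665 mg/dL
CrCl = (140 − 78) × 68.6 / (72 × 3.665) × 0.85 = 4253.2 / 263.88 × 0.85 ≈ 13.7 mL/min

13.7 mL/min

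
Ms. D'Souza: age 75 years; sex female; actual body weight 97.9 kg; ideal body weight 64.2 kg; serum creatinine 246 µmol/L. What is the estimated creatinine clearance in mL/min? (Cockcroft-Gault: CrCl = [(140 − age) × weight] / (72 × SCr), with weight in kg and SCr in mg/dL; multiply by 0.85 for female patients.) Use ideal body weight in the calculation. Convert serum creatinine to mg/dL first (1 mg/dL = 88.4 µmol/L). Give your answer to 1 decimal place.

17.7 mL/min

SCr = 246 / 88.4 = 2.783 mg/dL
CrCl = (140 − 75) × 64.2 / (72 × 2.783) × 0.85 = 4173.0 / 200.38 × 0.85 ≈ 17.7 mL/min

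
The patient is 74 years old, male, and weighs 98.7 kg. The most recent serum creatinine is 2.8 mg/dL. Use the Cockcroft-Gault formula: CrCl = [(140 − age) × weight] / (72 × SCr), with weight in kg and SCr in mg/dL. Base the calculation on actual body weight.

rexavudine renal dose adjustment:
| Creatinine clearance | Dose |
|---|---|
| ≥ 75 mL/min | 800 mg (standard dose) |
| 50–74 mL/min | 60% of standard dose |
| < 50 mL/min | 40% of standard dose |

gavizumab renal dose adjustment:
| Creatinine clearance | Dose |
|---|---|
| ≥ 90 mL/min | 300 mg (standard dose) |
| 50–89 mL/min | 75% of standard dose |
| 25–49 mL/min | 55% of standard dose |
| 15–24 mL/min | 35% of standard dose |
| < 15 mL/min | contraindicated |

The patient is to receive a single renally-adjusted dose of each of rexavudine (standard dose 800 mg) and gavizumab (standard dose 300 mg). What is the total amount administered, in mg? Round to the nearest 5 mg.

485 mg

CrCl = (140 − 74) × 98.7 / (72 × 2.8) = 6514.2 / 201.60 ≈ 32.3 mL/min
CrCl ≈ 32 mL/min.
rexavudine: < 50 mL/min → 40% of 800 mg = 320 mg.
gavizumab: 25–49 mL/min → 55% of 300 mg = 165 mg.
Total = 320 + 165 = 485 mg.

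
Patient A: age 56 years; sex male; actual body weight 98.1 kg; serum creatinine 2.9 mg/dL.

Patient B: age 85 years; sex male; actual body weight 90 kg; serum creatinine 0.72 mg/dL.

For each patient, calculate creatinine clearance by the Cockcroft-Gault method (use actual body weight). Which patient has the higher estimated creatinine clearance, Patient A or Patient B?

Patient A: CrCl = (140 − 56) × 98.1 / (72 × 2.9) = 8240.4 / 208.80 ≈ 39.5 mL/min
Patient B: CrCl = (140 − 85) × 90 / (72 × 0.72) = 4950.0 / 51.84 ≈ 95.5 mL/min
39.5 vs 95.5 mL/min → Patient B is higher.

Patient B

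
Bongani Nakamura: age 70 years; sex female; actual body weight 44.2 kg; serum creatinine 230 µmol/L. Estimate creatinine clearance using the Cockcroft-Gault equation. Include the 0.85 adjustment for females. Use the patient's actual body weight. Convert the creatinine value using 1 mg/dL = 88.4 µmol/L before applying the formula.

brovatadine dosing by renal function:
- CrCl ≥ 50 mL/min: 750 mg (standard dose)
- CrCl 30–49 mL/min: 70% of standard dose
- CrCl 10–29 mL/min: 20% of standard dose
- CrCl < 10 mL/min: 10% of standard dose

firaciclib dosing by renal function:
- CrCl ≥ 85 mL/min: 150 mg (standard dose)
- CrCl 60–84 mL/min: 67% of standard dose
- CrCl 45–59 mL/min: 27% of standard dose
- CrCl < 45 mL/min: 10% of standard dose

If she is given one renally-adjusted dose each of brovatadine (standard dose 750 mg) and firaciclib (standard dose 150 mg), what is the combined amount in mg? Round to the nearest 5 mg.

SCr = 230 / 88.4 = 2.602 mg/dL
CrCl = (140 − 70) × 44.2 / (72 × 2.602) × 0.85 = 3094.0 / 187.34 × 0.85 ≈ 14.0 mL/min
CrCl ≈ 14 mL/min.
brovatadine: 10–29 mL/min → 20% of 750 mg = 150 mg.
firaciclib: < 45 mL/min → 10% of 150 mg = 15 mg.
Total = 150 + 15 = 165 mg.

165 mg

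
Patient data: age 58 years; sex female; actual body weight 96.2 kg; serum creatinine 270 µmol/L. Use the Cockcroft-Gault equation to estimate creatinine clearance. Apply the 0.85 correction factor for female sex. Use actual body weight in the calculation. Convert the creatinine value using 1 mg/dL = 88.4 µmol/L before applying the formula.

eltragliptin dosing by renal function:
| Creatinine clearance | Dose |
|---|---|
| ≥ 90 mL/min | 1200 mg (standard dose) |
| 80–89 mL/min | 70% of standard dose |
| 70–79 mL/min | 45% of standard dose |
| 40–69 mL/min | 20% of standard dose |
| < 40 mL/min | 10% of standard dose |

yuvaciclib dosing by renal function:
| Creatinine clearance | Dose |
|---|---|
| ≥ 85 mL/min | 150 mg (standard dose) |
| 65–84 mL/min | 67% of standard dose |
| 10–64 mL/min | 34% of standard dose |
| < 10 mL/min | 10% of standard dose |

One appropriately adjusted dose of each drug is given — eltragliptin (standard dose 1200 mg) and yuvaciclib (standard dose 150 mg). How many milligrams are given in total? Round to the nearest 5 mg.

SCr = 270 / 88.4 = 3.054 mg/dL
CrCl = (140 − 58) × 96.2 / (72 × 3.054) × 0.85 = 7888.4 / 219.89 × 0.85 ≈ 30.5 mL/min
CrCl ≈ 30 mL/min.
eltragliptin: < 40 mL/min → 10% of 1200 mg = 120 mg.
yuvaciclib: 10–64 mL/min → 34% of 150 mg = 51 mg.
Total = 120 + 51 = 171 mg.

170 mg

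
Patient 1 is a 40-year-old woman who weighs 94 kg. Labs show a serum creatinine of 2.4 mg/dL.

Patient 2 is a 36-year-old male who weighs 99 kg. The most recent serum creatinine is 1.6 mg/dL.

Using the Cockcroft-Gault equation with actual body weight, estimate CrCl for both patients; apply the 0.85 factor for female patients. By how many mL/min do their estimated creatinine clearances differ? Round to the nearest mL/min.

43 mL/min

Patient 1: CrCl = (140 − 40) × 94 / (72 × 2.4) × 0.85 = 9400.0 / 172.80 × 0.85 ≈ 46.2 mL/min
Patient 2: CrCl = (140 − 36) × 99 / (72 × 1.6) = 10296.0 / 115.20 ≈ 89.4 mL/min
|46.2 − 89.4| = 43.2 mL/min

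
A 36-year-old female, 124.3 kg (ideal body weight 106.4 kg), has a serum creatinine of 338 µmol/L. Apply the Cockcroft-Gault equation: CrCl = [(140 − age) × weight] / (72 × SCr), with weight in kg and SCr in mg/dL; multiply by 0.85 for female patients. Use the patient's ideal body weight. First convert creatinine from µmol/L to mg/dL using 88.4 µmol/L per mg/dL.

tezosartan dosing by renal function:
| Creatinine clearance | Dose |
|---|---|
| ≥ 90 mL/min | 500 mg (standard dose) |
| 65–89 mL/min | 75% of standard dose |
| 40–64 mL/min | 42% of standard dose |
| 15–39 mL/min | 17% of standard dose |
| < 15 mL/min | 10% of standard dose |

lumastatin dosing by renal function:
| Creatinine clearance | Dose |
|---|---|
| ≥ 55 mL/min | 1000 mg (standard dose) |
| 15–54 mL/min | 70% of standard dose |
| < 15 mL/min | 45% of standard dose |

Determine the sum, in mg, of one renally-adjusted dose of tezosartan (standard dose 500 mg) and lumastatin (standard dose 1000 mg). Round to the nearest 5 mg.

785 mg

SCr = 338 / 88.4 = 3.824 mg/dL
CrCl = (140 − 36) × 106.4 / (72 × 3.824) × 0.85 = 11065.6 / 275.33 × 0.85 ≈ 34.2 mL/min
CrCl ≈ 34 mL/min.
tezosartan: 15–39 mL/min → 17% of 500 mg = 85 mg.
lumastatin: 15–54 mL/min → 70% of 1000 mg = 700 mg.
Total = 85 + 700 = 785 mg.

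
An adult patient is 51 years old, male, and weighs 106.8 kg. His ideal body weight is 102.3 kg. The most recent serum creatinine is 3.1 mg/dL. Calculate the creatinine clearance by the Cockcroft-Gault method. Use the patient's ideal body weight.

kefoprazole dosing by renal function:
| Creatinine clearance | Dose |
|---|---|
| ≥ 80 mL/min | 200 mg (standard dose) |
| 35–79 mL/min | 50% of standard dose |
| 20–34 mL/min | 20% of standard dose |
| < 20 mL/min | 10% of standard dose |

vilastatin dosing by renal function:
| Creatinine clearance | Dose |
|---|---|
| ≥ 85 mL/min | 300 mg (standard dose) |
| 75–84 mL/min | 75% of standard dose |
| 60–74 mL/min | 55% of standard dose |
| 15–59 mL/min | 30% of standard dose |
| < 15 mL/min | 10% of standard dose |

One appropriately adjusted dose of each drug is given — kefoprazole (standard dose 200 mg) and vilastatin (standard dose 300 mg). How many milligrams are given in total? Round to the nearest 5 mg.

CrCl = (140 − 51) × 102.3 / (72 × 3.1) = 9104.7 / 223.20 ≈ 40.8 mL/min
CrCl ≈ 41 mL/min.
kefoprazole: 35–79 mL/min → 50% of 200 mg = 100 mg.
vilastatin: 15–59 mL/min → 30% of 300 mg = 90 mg.
Total = 100 + 90 = 190 mg.

190 mg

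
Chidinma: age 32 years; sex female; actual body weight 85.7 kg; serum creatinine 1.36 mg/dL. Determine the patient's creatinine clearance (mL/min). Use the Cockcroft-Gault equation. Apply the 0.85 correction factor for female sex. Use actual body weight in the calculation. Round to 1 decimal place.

CrCl = (140 − 32) × 85.7 / (72 × 1.36) × 0.85 = 9255.6 / 97.92 × 0.85 ≈ 80.3 mL/min

80.3 mL/min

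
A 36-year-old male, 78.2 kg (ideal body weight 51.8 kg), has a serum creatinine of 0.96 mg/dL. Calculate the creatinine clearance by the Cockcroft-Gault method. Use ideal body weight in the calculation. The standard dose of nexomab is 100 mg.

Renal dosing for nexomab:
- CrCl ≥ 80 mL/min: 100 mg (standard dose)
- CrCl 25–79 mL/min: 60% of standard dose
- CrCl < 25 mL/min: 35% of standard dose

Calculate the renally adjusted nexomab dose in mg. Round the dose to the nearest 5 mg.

CrCl = (140 − 36) × 51.8 / (72 × 0.96) = 5387.2 / 69.12 ≈ 77.9 mL/min
CrCl ≈ 78 mL/min → bracket 25–79 mL/min.
60% of 100 mg = 60 mg

60 mg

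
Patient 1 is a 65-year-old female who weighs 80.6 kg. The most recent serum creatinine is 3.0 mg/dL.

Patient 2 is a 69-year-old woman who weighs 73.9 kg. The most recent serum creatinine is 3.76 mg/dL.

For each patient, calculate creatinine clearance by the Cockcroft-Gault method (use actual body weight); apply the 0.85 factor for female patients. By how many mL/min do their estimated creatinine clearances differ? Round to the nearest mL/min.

7 mL/min

Patient 1: CrCl = (140 − 65) × 80.6 / (72 × 3) × 0.85 = 6045.0 / 216.00 × 0.85 ≈ 23.8 mL/min
Patient 2: CrCl = (140 − 69) × 73.9 / (72 × 3.76) × 0.85 = 5246.9 / 270.72 × 0.85 ≈ 16.5 mL/min
|23.8 − 16.5| = 7.3 mL/min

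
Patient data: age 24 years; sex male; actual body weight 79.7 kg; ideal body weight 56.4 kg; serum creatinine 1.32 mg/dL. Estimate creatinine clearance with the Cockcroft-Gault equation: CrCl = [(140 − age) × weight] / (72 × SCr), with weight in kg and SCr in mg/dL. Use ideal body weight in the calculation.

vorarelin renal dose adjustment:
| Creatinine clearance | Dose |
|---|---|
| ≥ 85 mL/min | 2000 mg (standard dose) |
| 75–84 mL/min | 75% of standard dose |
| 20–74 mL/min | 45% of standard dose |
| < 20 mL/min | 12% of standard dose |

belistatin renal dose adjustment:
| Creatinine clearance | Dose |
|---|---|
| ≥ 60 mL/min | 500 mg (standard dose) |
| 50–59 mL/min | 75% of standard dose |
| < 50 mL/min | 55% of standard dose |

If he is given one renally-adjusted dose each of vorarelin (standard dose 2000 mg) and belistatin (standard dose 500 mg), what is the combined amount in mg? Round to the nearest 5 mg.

CrCl = (140 − 24) × 56.4 / (72 × 1.32) = 6542.4 / 95.04 ≈ 68.8 mL/min
CrCl ≈ 69 mL/min.
vorarelin: 20–74 mL/min → 45% of 2000 mg = 900 mg.
belistatin: ≥ 60 mL/min → 100% of 500 mg = 500 mg.
Total = 900 + 500 = 1400 mg.

1400 mg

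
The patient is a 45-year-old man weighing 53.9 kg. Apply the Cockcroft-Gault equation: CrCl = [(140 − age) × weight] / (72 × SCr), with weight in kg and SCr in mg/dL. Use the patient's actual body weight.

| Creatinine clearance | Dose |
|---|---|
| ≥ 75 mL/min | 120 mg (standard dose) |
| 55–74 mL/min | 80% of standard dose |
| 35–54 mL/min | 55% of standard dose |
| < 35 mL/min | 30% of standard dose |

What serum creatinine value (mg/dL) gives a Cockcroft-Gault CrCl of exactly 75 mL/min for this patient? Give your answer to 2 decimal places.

0.95 mg/dL

Standard dose requires CrCl ≥ 75 mL/min.
Set (140 − 45) × 53.9 / (72 × SCr) = 75
SCr = (140 − 45) × 53.9 / (72 × 75) = 0.948 mg/dL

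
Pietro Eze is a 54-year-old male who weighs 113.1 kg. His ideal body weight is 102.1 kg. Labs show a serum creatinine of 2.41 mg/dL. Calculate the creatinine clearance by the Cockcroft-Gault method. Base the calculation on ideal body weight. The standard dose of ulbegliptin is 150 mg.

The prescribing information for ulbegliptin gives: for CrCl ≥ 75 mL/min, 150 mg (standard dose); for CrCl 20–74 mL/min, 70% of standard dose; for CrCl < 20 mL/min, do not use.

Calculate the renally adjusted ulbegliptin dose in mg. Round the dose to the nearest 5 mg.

105 mg

CrCl = (140 − 54) × 102.1 / (72 × 2.41) = 8780.6 / 173.52 ≈ 50.6 mL/min
CrCl ≈ 51 mL/min → bracket 20–74 mL/min.
70% of 150 mg = 105 mg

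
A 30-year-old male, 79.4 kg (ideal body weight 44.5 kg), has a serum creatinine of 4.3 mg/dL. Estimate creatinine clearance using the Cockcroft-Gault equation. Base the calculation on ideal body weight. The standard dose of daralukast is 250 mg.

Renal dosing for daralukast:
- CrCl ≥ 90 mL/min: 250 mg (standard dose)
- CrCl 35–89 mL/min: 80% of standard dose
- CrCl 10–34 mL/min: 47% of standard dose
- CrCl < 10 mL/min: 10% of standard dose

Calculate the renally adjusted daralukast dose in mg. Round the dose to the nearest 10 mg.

CrCl = (140 − 30) × 44.5 / (72 × 4.3) = 4895.0 / 309.60 ≈ 15.8 mL/min
CrCl ≈ 16 mL/min → bracket 10–34 mL/min.
47% of 250 mg = 117.5 mg → 120 mg

120 mg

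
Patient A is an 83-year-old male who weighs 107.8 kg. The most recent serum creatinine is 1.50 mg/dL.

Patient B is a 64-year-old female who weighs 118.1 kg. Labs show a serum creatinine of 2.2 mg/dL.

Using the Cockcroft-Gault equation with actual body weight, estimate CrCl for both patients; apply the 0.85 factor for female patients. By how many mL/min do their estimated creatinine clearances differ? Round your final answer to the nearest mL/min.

9 mL/min

Patient A: CrCl = (140 − 83) × 107.8 / (72 × 1.5) = 6144.6 / 108.00 ≈ 56.9 mL/min
Patient B: CrCl = (140 − 64) × 118.1 / (72 × 2.2) × 0.85 = 8975.6 / 158.40 × 0.85 ≈ 48.2 mL/min
|56.9 − 48.2| = 8.7 mL/min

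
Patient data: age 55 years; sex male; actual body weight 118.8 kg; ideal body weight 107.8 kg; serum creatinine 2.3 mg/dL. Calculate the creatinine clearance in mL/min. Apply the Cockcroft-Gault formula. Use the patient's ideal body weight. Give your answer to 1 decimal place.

CrCl = (140 − 55) × 107.8 / (72 × 2.3) = 9163.0 / 165.60 ≈ 55.3 mL/min

55.3 mL/min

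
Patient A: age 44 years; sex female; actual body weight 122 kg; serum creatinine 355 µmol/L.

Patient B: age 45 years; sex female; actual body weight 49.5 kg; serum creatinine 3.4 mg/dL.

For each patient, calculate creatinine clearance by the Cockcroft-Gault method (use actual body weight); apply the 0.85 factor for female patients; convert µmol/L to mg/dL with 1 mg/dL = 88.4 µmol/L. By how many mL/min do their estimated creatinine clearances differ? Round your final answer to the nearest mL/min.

Patient A: SCr = 355 / 88.4 = 4.016 mg/dL
Patient A: CrCl = (140 − 44) × 122 / (72 × 4.016) × 0.85 = 11712.0 / 289.15 × 0.85 ≈ 34.4 mL/min
Patient B: CrCl = (140 − 45) × 49.5 / (72 × 3.4) × 0.85 = 4702.5 / 244.80 × 0.85 ≈ 16.3 mL/min
|34.4 − 16.3| = 18.1 mL/min

18 mL/min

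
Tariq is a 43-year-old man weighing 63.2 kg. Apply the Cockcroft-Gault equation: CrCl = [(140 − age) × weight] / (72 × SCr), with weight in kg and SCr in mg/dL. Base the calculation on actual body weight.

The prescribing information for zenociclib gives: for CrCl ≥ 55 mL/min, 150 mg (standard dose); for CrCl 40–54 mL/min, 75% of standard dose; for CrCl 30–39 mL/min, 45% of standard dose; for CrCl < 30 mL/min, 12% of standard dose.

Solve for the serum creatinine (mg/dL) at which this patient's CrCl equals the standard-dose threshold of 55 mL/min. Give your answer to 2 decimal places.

Standard dose requires CrCl ≥ 55 mL/min.
Set (140 − 43) × 63.2 / (72 × SCr) = 55
SCr = (140 − 43) × 63.2 / (72 × 55) = 1.548 mg/dL

1.55 mg/dL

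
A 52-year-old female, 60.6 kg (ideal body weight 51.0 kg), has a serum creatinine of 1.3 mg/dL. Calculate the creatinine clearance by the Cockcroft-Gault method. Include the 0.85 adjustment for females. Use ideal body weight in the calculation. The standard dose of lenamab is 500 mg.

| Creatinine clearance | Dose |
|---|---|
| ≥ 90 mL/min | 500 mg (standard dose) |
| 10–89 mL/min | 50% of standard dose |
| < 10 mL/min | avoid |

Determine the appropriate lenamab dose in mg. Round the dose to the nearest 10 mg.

CrCl = (140 − 52) × 51 / (72 × 1.3) × 0.85 = 4488.0 / 93.60 × 0.85 ≈ 40.8 mL/min
CrCl ≈ 41 mL/min → bracket 10–89 mL/min.
50% of 500 mg = 250 mg

250 mg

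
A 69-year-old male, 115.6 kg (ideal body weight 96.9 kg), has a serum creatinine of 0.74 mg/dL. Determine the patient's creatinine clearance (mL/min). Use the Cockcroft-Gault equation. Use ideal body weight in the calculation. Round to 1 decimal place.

129.1 mL/min

CrCl = (140 − 69) × 96.9 / (72 × 0.74) = 6879.9 / 53.28 ≈ 129.1 mL/min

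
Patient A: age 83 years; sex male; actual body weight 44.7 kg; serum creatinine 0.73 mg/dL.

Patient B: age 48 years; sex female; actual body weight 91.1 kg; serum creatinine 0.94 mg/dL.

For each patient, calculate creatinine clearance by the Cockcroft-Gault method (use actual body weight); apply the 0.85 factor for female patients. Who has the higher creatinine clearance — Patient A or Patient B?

Patient B

Patient A: CrCl = (140 − 83) × 44.7 / (72 × 0.73) = 2547.9 / 52.56 ≈ 48.5 mL/min
Patient B: CrCl = (140 − 48) × 91.1 / (72 × 0.94) × 0.85 = 8381.2 / 67.68 × 0.85 ≈ 105.3 mL/min
48.5 vs 105.3 mL/min → Patient B is higher.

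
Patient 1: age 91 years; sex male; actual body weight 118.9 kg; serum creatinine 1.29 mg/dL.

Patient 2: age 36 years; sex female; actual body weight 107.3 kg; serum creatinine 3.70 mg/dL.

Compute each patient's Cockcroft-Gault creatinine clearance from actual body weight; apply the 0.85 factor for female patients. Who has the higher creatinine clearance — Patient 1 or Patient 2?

Patient 1: CrCl = (140 − 91) × 118.9 / (72 × 1.29) = 5826.1 / 92.88 ≈ 62.7 mL/min
Patient 2: CrCl = (140 − 36) × 107.3 / (72 × 3.7) × 0.85 = 11159.2 / 266.40 × 0.85 ≈ 35.6 mL/min
62.7 vs 35.6 mL/min → Patient 1 is higher.

Patient 1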